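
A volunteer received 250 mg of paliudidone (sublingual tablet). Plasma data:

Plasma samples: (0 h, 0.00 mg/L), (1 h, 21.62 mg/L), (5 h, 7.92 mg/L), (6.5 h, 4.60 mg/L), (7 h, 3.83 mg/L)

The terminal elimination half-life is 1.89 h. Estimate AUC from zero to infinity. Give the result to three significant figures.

Trapezoidal AUC_0→7:
  [0→1]: (0.00+21.62)/2 × 1 = 10.81
  [1→5]: (21.62+7.92)/2 × 4 = 59.08
  [5→6.5]: (7.92+4.60)/2 × 1.5 = 9.39
  [6.5→7]: (4.60+3.83)/2 × 0.5 = 2.1075
  Sum = 81.3875 mg/L·h
k_e = ln2 / t½ = 0.693147 / 1.89 = 0.3667 h^-1
Extrapolated tail: C_last / k_e = 3.83 / 0.3667 = 10.445
AUC_0→∞ = 81.3875 + 10.445 = 91.8325 mg/L·h

AUC = 91.8 mg/L·h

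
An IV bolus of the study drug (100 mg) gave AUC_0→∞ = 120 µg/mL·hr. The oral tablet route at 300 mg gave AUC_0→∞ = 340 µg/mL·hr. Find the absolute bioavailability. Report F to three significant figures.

F = 0.944

F = (AUC_ev / D_ev) / (AUC_iv / D_iv)
  = (340/300) / (120/100)
  = 1.13333 / 1.2 = 0.9444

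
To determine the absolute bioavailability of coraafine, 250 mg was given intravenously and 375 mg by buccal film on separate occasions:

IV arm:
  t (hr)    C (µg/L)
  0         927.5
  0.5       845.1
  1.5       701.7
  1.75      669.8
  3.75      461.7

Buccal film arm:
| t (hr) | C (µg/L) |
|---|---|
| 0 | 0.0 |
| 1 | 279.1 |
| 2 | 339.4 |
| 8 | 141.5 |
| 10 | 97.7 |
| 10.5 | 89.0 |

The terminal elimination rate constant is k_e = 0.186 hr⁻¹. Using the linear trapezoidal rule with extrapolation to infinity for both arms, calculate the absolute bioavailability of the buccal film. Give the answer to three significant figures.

F = 0.354

Trapezoidal AUC_0→3.75 (IV):
  [0→0.5]: (927.5+845.1)/2 × 0.5 = 443.15
  [0.5→1.5]: (845.1+701.7)/2 × 1 = 773.4
  [1.5→1.75]: (701.7+669.8)/2 × 0.25 = 171.4375
  [1.75→3.75]: (669.8+461.7)/2 × 2 = 1131.5
  Sum = 2519.4875 µg/L·hr
IV tail: 461.7/0.186 = 2482.258; AUC_iv,0→∞ = 2519.4875 + 2482.258 = 5001.7455 µg/L·hr
Trapezoidal AUC_0→10.5 (buccal film):
  [0→1]: (0.0+279.1)/2 × 1 = 139.55
  [1→2]: (279.1+339.4)/2 × 1 = 309.25
  [2→8]: (339.4+141.5)/2 × 6 = 1442.7
  [8→10]: (141.5+97.7)/2 × 2 = 239.2
  [10→10.5]: (97.7+89.0)/2 × 0.5 = 46.675
  Sum = 2177.375 µg/L·hr
buccal film tail: 89.0/0.186 = 478.495; AUC_ev,0→∞ = 2177.375 + 478.495 = 2655.87 µg/L·hr
F = (AUC_ev/D_ev)/(AUC_iv/D_iv) = (2655.87/375)/(5001.7455/250) = 7.08232/20.006982 = 0.3540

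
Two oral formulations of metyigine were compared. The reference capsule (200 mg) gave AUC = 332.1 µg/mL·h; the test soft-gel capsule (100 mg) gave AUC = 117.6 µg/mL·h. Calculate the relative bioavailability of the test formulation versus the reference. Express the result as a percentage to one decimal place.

F_rel = (AUC_test/D_test) / (AUC_ref/D_ref)
      = (117.6/100) / (332.1/200)
      = 1.176 / 1.6605 = 0.7082 = 70.82%

F_rel = 70.8%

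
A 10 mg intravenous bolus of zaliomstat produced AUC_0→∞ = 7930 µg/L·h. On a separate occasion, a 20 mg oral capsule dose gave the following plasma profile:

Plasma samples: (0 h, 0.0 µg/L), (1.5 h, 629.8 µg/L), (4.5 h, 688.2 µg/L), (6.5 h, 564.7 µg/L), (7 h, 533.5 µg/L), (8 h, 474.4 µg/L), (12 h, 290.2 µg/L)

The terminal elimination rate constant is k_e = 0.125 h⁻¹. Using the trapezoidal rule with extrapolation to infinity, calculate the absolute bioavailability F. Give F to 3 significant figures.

Trapezoidal AUC_0→12 (oral capsule):
  [0→1.5]: (0.0+629.8)/2 × 1.5 = 472.35
  [1.5→4.5]: (629.8+688.2)/2 × 3 = 1977.0
  [4.5→6.5]: (688.2+564.7)/2 × 2 = 1252.9
  [6.5→7]: (564.7+533.5)/2 × 0.5 = 274.55
  [7→8]: (533.5+474.4)/2 × 1 = 503.95
  [8→12]: (474.4+290.2)/2 × 4 = 1529.2
  Sum = 6009.95 µg/L·h
Tail: C_last/k_e = 290.2/0.125 = 2321.600
AUC_0→∞ (oral capsule) = 6009.95 + 2321.600 = 8331.55 µg/L·h
F = (AUC_ev/D_ev)/(AUC_iv/D_iv) = (8331.55/20)/(7930/10) = 416.5775/793 = 0.5253

F = 0.525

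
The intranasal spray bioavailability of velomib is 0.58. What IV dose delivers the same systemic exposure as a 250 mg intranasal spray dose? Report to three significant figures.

D_iv = 145 mg

Systemic exposure from an extravascular dose = F × D_ev, so the equivalent IV dose is F × D_ev.
D_iv = F × D_ev = 0.58 × 250 = 145 mg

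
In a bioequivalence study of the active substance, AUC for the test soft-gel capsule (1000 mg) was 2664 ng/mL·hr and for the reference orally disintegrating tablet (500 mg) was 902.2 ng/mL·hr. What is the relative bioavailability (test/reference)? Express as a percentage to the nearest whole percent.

F_rel = (AUC_test/D_test) / (AUC_ref/D_ref)
      = (2664/1000) / (902.2/500)
      = 2.664 / 1.8044 = 1.4764 = 147.64%

F_rel = 148%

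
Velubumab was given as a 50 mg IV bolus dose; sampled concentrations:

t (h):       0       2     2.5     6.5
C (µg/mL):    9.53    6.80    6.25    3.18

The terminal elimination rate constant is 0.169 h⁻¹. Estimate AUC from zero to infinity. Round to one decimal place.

AUC = 57.3 µg/mL·h

Trapezoidal AUC_0→6.5:
  [0→2]: (9.53+6.80)/2 × 2 = 16.33
  [2→2.5]: (6.80+6.25)/2 × 0.5 = 3.2625
  [2.5→6.5]: (6.25+3.18)/2 × 4 = 18.86
  Sum = 38.4525 µg/mL·h
Extrapolated tail: C_last / k_e = 3.18 / 0.169 = 18.817
AUC_0→∞ = 38.4525 + 18.817 = 57.2695 µg/mL·h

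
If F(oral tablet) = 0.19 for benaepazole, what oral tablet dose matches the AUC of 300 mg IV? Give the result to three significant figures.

D_oral = 1580 mg

For equal systemic exposure: F × D_ev = D_iv
D_ev = D_iv / F = 300 / 0.19 = 1578.95 mg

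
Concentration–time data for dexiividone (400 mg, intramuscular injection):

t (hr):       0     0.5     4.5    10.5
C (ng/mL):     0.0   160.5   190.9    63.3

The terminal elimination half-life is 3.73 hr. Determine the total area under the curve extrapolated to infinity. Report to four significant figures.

Trapezoidal AUC_0→10.5:
  [0→0.5]: (0.0+160.5)/2 × 0.5 = 40.125
  [0.5→4.5]: (160.5+190.9)/2 × 4 = 702.8
  [4.5→10.5]: (190.9+63.3)/2 × 6 = 762.6
  Sum = 1505.525 ng/mL·hr
k_e = ln2 / t½ = 0.693147 / 3.73 = 0.1858 hr^-1
Extrapolated tail: C_last / k_e = 63.3 / 0.1858 = 340.689
AUC_0→∞ = 1505.525 + 340.689 = 1846.214 ng/mL·hr

AUC = 1846 ng/mL·hr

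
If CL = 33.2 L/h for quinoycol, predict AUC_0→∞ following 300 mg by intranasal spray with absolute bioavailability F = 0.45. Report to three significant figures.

AUC_0→∞ = F × Dose / CL
        = 0.45 × 300 / 33.2 = 4.06627 mg/L·h

AUC = 4.07 mg/L·h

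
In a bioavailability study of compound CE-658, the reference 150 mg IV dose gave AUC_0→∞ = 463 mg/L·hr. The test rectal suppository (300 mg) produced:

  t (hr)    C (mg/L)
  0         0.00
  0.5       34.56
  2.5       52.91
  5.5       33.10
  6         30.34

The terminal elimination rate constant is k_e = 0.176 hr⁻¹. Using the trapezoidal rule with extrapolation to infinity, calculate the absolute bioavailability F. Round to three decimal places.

Trapezoidal AUC_0→6 (rectal suppository):
  [0→0.5]: (0.00+34.56)/2 × 0.5 = 8.64
  [0.5→2.5]: (34.56+52.91)/2 × 2 = 87.47
  [2.5→5.5]: (52.91+33.10)/2 × 3 = 129.015
  [5.5→6]: (33.10+30.34)/2 × 0.5 = 15.86
  Sum = 240.985 mg/L·hr
Tail: C_last/k_e = 30.34/0.176 = 172.386
AUC_0→∞ (rectal suppository) = 240.985 + 172.386 = 413.371 mg/L·hr
F = (AUC_ev/D_ev)/(AUC_iv/D_iv) = (413.371/300)/(463/150) = 1.3779/3.08667 = 0.4464

F = 0.446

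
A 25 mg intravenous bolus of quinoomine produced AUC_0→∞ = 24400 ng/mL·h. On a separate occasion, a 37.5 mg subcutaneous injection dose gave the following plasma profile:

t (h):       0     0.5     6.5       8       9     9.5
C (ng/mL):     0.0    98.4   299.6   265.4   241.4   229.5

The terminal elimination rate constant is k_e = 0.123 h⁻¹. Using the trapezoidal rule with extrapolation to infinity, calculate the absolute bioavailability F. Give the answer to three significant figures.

Trapezoidal AUC_0→9.5 (subcutaneous injection):
  [0→0.5]: (0.0+98.4)/2 × 0.5 = 24.6
  [0.5→6.5]: (98.4+299.6)/2 × 6 = 1194.0
  [6.5→8]: (299.6+265.4)/2 × 1.5 = 423.75
  [8→9]: (265.4+241.4)/2 × 1 = 253.4
  [9→9.5]: (241.4+229.5)/2 × 0.5 = 117.725
  Sum = 2013.475 ng/mL·h
Tail: C_last/k_e = 229.5/0.123 = 1865.854
AUC_0→∞ (subcutaneous injection) = 2013.475 + 1865.854 = 3879.329 ng/mL·h
F = (AUC_ev/D_ev)/(AUC_iv/D_iv) = (3879.329/37.5)/(24400/25) = 103.449/976 = 0.1060

F = 0.106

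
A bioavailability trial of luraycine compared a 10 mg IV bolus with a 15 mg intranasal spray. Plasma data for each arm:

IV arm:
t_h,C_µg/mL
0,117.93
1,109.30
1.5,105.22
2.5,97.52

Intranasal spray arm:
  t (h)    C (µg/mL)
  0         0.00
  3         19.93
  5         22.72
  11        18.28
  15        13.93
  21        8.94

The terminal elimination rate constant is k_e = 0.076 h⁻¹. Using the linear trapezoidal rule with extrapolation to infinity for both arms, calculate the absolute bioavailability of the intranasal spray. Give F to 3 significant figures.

Trapezoidal AUC_0→2.5 (IV):
  [0→1]: (117.93+109.30)/2 × 1 = 113.615
  [1→1.5]: (109.30+105.22)/2 × 0.5 = 53.63
  [1.5→2.5]: (105.22+97.52)/2 × 1 = 101.37
  Sum = 268.615 µg/mL·h
IV tail: 97.52/0.076 = 1283.158; AUC_iv,0→∞ = 268.615 + 1283.158 = 1551.773 µg/mL·h
Trapezoidal AUC_0→21 (intranasal spray):
  [0→3]: (0.00+19.93)/2 × 3 = 29.895
  [3→5]: (19.93+22.72)/2 × 2 = 42.65
  [5→11]: (22.72+18.28)/2 × 6 = 123.0
  [11→15]: (18.28+13.93)/2 × 4 = 64.42
  [15→21]: (13.93+8.94)/2 × 6 = 68.61
  Sum = 328.575 µg/mL·h
intranasal spray tail: 8.94/0.076 = 117.632; AUC_ev,0→∞ = 328.575 + 117.632 = 446.207 µg/mL·h
F = (AUC_ev/D_ev)/(AUC_iv/D_iv) = (446.207/15)/(1551.773/10) = 29.7471/155.1773 = 0.1917

F = 0.192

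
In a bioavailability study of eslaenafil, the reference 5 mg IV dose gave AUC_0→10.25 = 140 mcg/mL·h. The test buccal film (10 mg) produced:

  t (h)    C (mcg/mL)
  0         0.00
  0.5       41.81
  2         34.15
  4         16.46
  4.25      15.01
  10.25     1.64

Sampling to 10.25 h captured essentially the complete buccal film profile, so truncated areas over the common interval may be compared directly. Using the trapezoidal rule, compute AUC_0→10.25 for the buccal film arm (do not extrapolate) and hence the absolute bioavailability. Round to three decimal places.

Trapezoidal AUC_0→10.25 (buccal film):
  [0→0.5]: (0.00+41.81)/2 × 0.5 = 10.4525
  [0.5→2]: (41.81+34.15)/2 × 1.5 = 56.97
  [2→4]: (34.15+16.46)/2 × 2 = 50.61
  [4→4.25]: (16.46+15.01)/2 × 0.25 = 3.93375
  [4.25→10.25]: (15.01+1.64)/2 × 6 = 49.95
  Sum = 171.91625 mcg/mL·h
F = (AUC_ev/D_ev)/(AUC_iv/D_iv) = (171.91625/10)/(140/5) = 17.191625/28 = 0.6140

F = 0.614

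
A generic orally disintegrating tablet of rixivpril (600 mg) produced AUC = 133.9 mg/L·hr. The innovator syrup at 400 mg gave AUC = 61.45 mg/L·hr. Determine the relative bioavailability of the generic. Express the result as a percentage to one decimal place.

F_rel = (AUC_test/D_test) / (AUC_ref/D_ref)
      = (133.9/600) / (61.45/400)
      = 0.223167 / 0.153625 = 1.4527 = 145.27%

F_rel = 145.3%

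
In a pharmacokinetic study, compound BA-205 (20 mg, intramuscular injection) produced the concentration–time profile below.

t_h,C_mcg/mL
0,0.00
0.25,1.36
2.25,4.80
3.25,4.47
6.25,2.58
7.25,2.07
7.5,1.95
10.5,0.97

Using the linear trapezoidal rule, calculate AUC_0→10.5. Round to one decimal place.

AUC = 28.7 mcg/mL·h

Trapezoidal AUC_0→10.5:
  [0→0.25]: (0.00+1.36)/2 × 0.25 = 0.17
  [0.25→2.25]: (1.36+4.80)/2 × 2 = 6.16
  [2.25→3.25]: (4.80+4.47)/2 × 1 = 4.635
  [3.25→6.25]: (4.47+2.58)/2 × 3 = 10.575
  [6.25→7.25]: (2.58+2.07)/2 × 1 = 2.325
  [7.25→7.5]: (2.07+1.95)/2 × 0.25 = 0.5025
  [7.5→10.5]: (1.95+0.97)/2 × 3 = 4.38
  Sum = 28.7475 mcg/mL·h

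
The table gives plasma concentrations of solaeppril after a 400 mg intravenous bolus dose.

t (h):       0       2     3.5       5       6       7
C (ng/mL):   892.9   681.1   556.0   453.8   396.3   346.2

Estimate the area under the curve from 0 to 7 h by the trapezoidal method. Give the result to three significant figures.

Trapezoidal AUC_0→7:
  [0→2]: (892.9+681.1)/2 × 2 = 1574.0
  [2→3.5]: (681.1+556.0)/2 × 1.5 = 927.825
  [3.5→5]: (556.0+453.8)/2 × 1.5 = 757.35
  [5→6]: (453.8+396.3)/2 × 1 = 425.05
  [6→7]: (396.3+346.2)/2 × 1 = 371.25
  Sum = 4055.475 ng/mL·h

AUC = 4060 ng/mL·h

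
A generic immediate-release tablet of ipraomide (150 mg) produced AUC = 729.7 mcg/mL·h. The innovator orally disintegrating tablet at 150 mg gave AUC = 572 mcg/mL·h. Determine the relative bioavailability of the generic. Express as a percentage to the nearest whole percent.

F_rel = (AUC_test/D_test) / (AUC_ref/D_ref)
      = (729.7/150) / (572/150)
      = 4.86467 / 3.81333 = 1.2757 = 127.57%

F_rel = 128%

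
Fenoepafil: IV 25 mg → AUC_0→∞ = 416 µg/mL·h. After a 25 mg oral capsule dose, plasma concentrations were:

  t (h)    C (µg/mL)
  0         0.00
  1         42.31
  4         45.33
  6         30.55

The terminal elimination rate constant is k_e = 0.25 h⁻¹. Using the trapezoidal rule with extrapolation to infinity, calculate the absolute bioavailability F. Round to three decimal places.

Trapezoidal AUC_0→6 (oral capsule):
  [0→1]: (0.00+42.31)/2 × 1 = 21.155
  [1→4]: (42.31+45.33)/2 × 3 = 131.46
  [4→6]: (45.33+30.55)/2 × 2 = 75.88
  Sum = 228.495 µg/mL·h
Tail: C_last/k_e = 30.55/0.25 = 122.200
AUC_0→∞ (oral capsule) = 228.495 + 122.200 = 350.695 µg/mL·h
F = (AUC_ev/D_ev)/(AUC_iv/D_iv) = (350.695/25)/(416/25) = 14.0278/16.64 = 0.8430

F = 0.843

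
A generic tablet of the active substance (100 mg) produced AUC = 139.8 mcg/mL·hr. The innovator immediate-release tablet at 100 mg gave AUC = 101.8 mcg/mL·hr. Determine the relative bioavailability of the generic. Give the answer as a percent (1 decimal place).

F_rel = (AUC_test/D_test) / (AUC_ref/D_ref)
      = (139.8/100) / (101.8/100)
      = 1.398 / 1.018 = 1.3733 = 137.33%

F_rel = 137.3%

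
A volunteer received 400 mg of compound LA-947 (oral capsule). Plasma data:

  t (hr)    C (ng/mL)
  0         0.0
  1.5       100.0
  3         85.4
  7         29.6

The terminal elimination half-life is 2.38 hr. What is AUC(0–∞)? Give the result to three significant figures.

AUC = 546 ng/mL·hr

Trapezoidal AUC_0→7:
  [0→1.5]: (0.0+100.0)/2 × 1.5 = 75.0
  [1.5→3]: (100.0+85.4)/2 × 1.5 = 139.05
  [3→7]: (85.4+29.6)/2 × 4 = 230.0
  Sum = 444.05 ng/mL·hr
k_e = ln2 / t½ = 0.693147 / 2.38 = 0.2912 hr^-1
Extrapolated tail: C_last / k_e = 29.6 / 0.2912 = 101.648
AUC_0→∞ = 444.05 + 101.648 = 545.698 ng/mL·hr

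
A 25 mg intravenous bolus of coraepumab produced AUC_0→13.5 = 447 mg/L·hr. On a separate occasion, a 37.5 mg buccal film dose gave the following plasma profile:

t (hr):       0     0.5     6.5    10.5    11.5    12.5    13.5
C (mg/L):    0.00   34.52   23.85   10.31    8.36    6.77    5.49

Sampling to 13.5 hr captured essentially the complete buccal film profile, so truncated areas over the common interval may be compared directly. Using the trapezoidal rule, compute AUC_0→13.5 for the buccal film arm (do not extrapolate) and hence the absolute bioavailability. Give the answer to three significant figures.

F = 0.410

Trapezoidal AUC_0→13.5 (buccal film):
  [0→0.5]: (0.00+34.52)/2 × 0.5 = 8.63
  [0.5→6.5]: (34.52+23.85)/2 × 6 = 175.11
  [6.5→10.5]: (23.85+10.31)/2 × 4 = 68.32
  [10.5→11.5]: (10.31+8.36)/2 × 1 = 9.335
  [11.5→12.5]: (8.36+6.77)/2 × 1 = 7.565
  [12.5→13.5]: (6.77+5.49)/2 × 1 = 6.13
  Sum = 275.09 mg/L·hr
F = (AUC_ev/D_ev)/(AUC_iv/D_iv) = (275.09/37.5)/(447/25) = 7.33573/17.88 = 0.4103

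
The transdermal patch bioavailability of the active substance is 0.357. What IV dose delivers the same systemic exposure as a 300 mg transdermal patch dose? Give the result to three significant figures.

D_iv = 107 mg

Systemic exposure from an extravascular dose = F × D_ev, so the equivalent IV dose is F × D_ev.
D_iv = F × D_ev = 0.357 × 300 = 107.1 mg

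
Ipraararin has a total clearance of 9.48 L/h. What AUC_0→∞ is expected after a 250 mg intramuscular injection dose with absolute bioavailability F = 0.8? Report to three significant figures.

AUC = 21.1 mg/L·h

AUC_0→∞ = F × Dose / CL
        = 0.8 × 250 / 9.48 = 21.097 mg/L·h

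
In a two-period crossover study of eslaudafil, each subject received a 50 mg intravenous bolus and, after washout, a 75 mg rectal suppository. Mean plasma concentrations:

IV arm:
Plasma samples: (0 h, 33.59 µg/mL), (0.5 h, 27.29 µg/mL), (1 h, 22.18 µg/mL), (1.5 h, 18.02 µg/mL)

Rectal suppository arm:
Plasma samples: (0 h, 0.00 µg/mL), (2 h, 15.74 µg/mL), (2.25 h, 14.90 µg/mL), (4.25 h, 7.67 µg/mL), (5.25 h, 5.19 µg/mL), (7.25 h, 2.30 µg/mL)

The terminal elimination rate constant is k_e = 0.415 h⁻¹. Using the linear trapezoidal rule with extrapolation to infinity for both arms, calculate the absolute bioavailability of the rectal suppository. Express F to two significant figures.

F = 0.51

Trapezoidal AUC_0→1.5 (IV):
  [0→0.5]: (33.59+27.29)/2 × 0.5 = 15.22
  [0.5→1]: (27.29+22.18)/2 × 0.5 = 12.3675
  [1→1.5]: (22.18+18.02)/2 × 0.5 = 10.05
  Sum = 37.6375 µg/mL·h
IV tail: 18.02/0.415 = 43.422; AUC_iv,0→∞ = 37.6375 + 43.422 = 81.0595 µg/mL·h
Trapezoidal AUC_0→7.25 (rectal suppository):
  [0→2]: (0.00+15.74)/2 × 2 = 15.74
  [2→2.25]: (15.74+14.90)/2 × 0.25 = 3.83
  [2.25→4.25]: (14.90+7.67)/2 × 2 = 22.57
  [4.25→5.25]: (7.67+5.19)/2 × 1 = 6.43
  [5.25→7.25]: (5.19+2.30)/2 × 2 = 7.49
  Sum = 56.06 µg/mL·h
rectal suppository tail: 2.30/0.415 = 5.542; AUC_ev,0→∞ = 56.06 + 5.542 = 61.602 µg/mL·h
F = (AUC_ev/D_ev)/(AUC_iv/D_iv) = (61.602/75)/(81.0595/50) = 0.82136/1.62119 = 0.5066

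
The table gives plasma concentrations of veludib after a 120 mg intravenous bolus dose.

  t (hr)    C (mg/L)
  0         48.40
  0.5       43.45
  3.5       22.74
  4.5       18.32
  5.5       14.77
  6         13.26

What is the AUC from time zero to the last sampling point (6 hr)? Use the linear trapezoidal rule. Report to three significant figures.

AUC = 166 mg/L·hr

Trapezoidal AUC_0→6:
  [0→0.5]: (48.40+43.45)/2 × 0.5 = 22.9625
  [0.5→3.5]: (43.45+22.74)/2 × 3 = 99.285
  [3.5→4.5]: (22.74+18.32)/2 × 1 = 20.53
  [4.5→5.5]: (18.32+14.77)/2 × 1 = 16.545
  [5.5→6]: (14.77+13.26)/2 × 0.5 = 7.0075
  Sum = 166.33 mg/L·hr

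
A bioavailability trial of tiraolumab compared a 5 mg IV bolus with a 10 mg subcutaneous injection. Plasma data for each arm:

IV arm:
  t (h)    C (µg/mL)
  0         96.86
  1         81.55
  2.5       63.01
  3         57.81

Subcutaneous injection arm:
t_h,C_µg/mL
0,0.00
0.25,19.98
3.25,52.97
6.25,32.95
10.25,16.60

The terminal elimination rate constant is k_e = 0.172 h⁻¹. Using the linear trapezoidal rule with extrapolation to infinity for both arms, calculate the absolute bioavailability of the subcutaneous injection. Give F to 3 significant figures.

Trapezoidal AUC_0→3 (IV):
  [0→1]: (96.86+81.55)/2 × 1 = 89.205
  [1→2.5]: (81.55+63.01)/2 × 1.5 = 108.42
  [2.5→3]: (63.01+57.81)/2 × 0.5 = 30.205
  Sum = 227.83 µg/mL·h
IV tail: 57.81/0.172 = 336.105; AUC_iv,0→∞ = 227.83 + 336.105 = 563.935 µg/mL·h
Trapezoidal AUC_0→10.25 (subcutaneous injection):
  [0→0.25]: (0.00+19.98)/2 × 0.25 = 2.4975
  [0.25→3.25]: (19.98+52.97)/2 × 3 = 109.425
  [3.25→6.25]: (52.97+32.95)/2 × 3 = 128.88
  [6.25→10.25]: (32.95+16.60)/2 × 4 = 99.1
  Sum = 339.9025 µg/mL·h
subcutaneous injection tail: 16.60/0.172 = 96.512; AUC_ev,0→∞ = 339.9025 + 96.512 = 436.4145 µg/mL·h
F = (AUC_ev/D_ev)/(AUC_iv/D_iv) = (436.4145/10)/(563.935/5) = 43.64145/112.787 = 0.3869

F = 0.387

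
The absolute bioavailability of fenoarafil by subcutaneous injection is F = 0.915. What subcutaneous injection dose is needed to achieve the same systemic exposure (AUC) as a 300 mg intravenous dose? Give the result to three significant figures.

For equal systemic exposure: F × D_ev = D_iv
D_ev = D_iv / F = 300 / 0.915 = 327.869 mg

D_subcutaneous = 328 mg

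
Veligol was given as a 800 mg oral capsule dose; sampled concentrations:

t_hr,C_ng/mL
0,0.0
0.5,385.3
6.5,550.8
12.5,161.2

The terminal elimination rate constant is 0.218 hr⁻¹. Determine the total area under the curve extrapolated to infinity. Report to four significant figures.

Trapezoidal AUC_0→12.5:
  [0→0.5]: (0.0+385.3)/2 × 0.5 = 96.325
  [0.5→6.5]: (385.3+550.8)/2 × 6 = 2808.3
  [6.5→12.5]: (550.8+161.2)/2 × 6 = 2136.0
  Sum = 5040.625 ng/mL·hr
Extrapolated tail: C_last / k_e = 161.2 / 0.218 = 739.450
AUC_0→∞ = 5040.625 + 739.450 = 5780.075 ng/mL·hr

AUC = 5780 ng/mL·hr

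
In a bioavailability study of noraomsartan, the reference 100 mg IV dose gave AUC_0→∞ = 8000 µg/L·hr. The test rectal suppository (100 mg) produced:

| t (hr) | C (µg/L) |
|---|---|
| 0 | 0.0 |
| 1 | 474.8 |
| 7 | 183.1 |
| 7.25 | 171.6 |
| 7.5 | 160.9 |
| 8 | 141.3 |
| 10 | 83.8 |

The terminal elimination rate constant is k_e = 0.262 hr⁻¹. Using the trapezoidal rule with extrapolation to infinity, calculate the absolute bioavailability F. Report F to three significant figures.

F = 0.365

Trapezoidal AUC_0→10 (rectal suppository):
  [0→1]: (0.0+474.8)/2 × 1 = 237.4
  [1→7]: (474.8+183.1)/2 × 6 = 1973.7
  [7→7.25]: (183.1+171.6)/2 × 0.25 = 44.3375
  [7.25→7.5]: (171.6+160.9)/2 × 0.25 = 41.5625
  [7.5→8]: (160.9+141.3)/2 × 0.5 = 75.55
  [8→10]: (141.3+83.8)/2 × 2 = 225.1
  Sum = 2597.65 µg/L·hr
Tail: C_last/k_e = 83.8/0.262 = 319.847
AUC_0→∞ (rectal suppository) = 2597.65 + 319.847 = 2917.497 µg/L·hr
F = (AUC_ev/D_ev)/(AUC_iv/D_iv) = (2917.497/100)/(8000/100) = 29.17497/80 = 0.3647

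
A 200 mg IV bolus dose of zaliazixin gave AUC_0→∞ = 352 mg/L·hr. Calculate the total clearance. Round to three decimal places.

CL = 0.568 L/hr

CL = Dose_iv / AUC_0→∞
   = 200 / 352 = 0.568182 L/hr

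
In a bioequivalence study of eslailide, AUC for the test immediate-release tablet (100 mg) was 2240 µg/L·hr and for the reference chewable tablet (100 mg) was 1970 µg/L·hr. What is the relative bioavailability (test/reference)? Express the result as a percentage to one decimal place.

F_rel = (AUC_test/D_test) / (AUC_ref/D_ref)
      = (2240/100) / (1970/100)
      = 22.4 / 19.7 = 1.1371 = 113.71%

F_rel = 113.7%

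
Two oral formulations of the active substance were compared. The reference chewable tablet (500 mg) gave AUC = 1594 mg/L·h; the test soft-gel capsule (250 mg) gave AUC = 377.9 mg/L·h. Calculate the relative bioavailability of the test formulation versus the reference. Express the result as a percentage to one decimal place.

F_rel = (AUC_test/D_test) / (AUC_ref/D_ref)
      = (377.9/250) / (1594/500)
      = 1.5116 / 3.188 = 0.4742 = 47.42%

F_rel = 47.4%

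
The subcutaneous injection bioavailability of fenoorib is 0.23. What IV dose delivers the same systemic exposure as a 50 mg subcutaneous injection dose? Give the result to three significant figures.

D_iv = 11.5 mg

Systemic exposure from an extravascular dose = F × D_ev, so the equivalent IV dose is F × D_ev.
D_iv = F × D_ev = 0.23 × 50 = 11.5 mg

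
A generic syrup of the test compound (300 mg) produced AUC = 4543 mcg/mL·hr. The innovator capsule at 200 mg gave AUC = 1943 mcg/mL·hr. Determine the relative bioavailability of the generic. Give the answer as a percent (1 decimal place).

F_rel = (AUC_test/D_test) / (AUC_ref/D_ref)
      = (4543/300) / (1943/200)
      = 15.1433 / 9.715 = 1.5588 = 155.88%

F_rel = 155.9%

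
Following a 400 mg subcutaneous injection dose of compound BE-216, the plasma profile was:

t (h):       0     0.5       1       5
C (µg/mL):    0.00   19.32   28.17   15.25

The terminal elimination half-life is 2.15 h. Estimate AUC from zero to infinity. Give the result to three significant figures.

Trapezoidal AUC_0→5:
  [0→0.5]: (0.00+19.32)/2 × 0.5 = 4.83
  [0.5→1]: (19.32+28.17)/2 × 0.5 = 11.8725
  [1→5]: (28.17+15.25)/2 × 4 = 86.84
  Sum = 103.5425 µg/mL·h
k_e = ln2 / t½ = 0.693147 / 2.15 = 0.3224 h^-1
Extrapolated tail: C_last / k_e = 15.25 / 0.3224 = 47.301
AUC_0→∞ = 103.5425 + 47.301 = 150.8435 µg/mL·h

AUC = 151 µg/mL·h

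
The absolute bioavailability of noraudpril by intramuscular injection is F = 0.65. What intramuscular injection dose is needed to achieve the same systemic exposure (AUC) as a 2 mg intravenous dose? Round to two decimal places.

D_intramuscular = 3.08 mg

For equal systemic exposure: F × D_ev = D_iv
D_ev = D_iv / F = 2 / 0.65 = 3.07692 mg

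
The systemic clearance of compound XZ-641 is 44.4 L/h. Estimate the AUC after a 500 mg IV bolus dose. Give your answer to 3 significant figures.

AUC = 11.3 mg/L·h

AUC_0→∞ = Dose_iv / CL
        = 500 / 44.4 = 11.2613 mg/L·h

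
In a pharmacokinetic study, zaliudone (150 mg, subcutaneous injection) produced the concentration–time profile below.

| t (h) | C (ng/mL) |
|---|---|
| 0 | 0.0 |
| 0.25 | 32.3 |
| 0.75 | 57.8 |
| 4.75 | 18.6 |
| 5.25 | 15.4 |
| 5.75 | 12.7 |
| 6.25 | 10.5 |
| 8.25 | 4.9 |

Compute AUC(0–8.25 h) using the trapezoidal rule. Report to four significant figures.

AUC = 216.1 ng/mL·h

Trapezoidal AUC_0→8.25:
  [0→0.25]: (0.0+32.3)/2 × 0.25 = 4.0375
  [0.25→0.75]: (32.3+57.8)/2 × 0.5 = 22.525
  [0.75→4.75]: (57.8+18.6)/2 × 4 = 152.8
  [4.75→5.25]: (18.6+15.4)/2 × 0.5 = 8.5
  [5.25→5.75]: (15.4+12.7)/2 × 0.5 = 7.025
  [5.75→6.25]: (12.7+10.5)/2 × 0.5 = 5.8
  [6.25→8.25]: (10.5+4.9)/2 × 2 = 15.4
  Sum = 216.0875 ng/mL·h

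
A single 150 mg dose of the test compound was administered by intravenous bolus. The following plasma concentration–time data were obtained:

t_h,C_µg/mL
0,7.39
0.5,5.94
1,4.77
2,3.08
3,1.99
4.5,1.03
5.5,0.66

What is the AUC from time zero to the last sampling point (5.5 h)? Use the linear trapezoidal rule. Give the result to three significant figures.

Trapezoidal AUC_0→5.5:
  [0→0.5]: (7.39+5.94)/2 × 0.5 = 3.3325
  [0.5→1]: (5.94+4.77)/2 × 0.5 = 2.6775
  [1→2]: (4.77+3.08)/2 × 1 = 3.925
  [2→3]: (3.08+1.99)/2 × 1 = 2.535
  [3→4.5]: (1.99+1.03)/2 × 1.5 = 2.265
  [4.5→5.5]: (1.03+0.66)/2 × 1 = 0.845
  Sum = 15.58 µg/mL·h

AUC = 15.6 µg/mL·h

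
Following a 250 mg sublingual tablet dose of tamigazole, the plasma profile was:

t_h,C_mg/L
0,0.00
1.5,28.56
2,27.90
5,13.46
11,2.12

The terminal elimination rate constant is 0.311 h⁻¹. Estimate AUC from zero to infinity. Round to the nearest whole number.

AUC = 151 mg/L·h

Trapezoidal AUC_0→11:
  [0→1.5]: (0.00+28.56)/2 × 1.5 = 21.42
  [1.5→2]: (28.56+27.90)/2 × 0.5 = 14.115
  [2→5]: (27.90+13.46)/2 × 3 = 62.04
  [5→11]: (13.46+2.12)/2 × 6 = 46.74
  Sum = 144.315 mg/L·h
Extrapolated tail: C_last / k_e = 2.12 / 0.311 = 6.817
AUC_0→∞ = 144.315 + 6.817 = 151.132 mg/L·h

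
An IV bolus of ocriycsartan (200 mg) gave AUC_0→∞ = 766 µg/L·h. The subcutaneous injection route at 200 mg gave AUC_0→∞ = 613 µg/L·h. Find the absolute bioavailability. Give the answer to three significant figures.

F = (AUC_ev / D_ev) / (AUC_iv / D_iv)
  = (613/200) / (766/200)
  = 3.065 / 3.83 = 0.8003

F = 0.800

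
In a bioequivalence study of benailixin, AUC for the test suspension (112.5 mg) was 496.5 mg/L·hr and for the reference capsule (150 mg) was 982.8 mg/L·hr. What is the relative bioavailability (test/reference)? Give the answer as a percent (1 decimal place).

F_rel = 67.4%

F_rel = (AUC_test/D_test) / (AUC_ref/D_ref)
      = (496.5/112.5) / (982.8/150)
      = 4.41333 / 6.552 = 0.6736 = 67.36%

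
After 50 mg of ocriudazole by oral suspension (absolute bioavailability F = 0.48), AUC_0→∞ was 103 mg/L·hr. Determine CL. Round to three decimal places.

CL = F × Dose / AUC_0→∞
   = 0.48 × 50 / 103 = 0.23301 L/hr

CL = 0.233 L/hr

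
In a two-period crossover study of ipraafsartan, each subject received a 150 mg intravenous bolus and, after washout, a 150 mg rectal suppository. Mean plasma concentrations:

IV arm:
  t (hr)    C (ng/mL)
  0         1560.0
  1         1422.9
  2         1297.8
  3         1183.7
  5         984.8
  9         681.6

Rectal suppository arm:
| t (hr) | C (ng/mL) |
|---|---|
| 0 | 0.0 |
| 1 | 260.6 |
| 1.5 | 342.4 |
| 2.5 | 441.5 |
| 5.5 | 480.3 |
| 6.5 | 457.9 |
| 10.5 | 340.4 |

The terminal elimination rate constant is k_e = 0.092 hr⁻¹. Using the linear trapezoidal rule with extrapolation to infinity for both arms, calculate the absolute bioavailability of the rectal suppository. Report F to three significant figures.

F = 0.460

Trapezoidal AUC_0→9 (IV):
  [0→1]: (1560.0+1422.9)/2 × 1 = 1491.45
  [1→2]: (1422.9+1297.8)/2 × 1 = 1360.35
  [2→3]: (1297.8+1183.7)/2 × 1 = 1240.75
  [3→5]: (1183.7+984.8)/2 × 2 = 2168.5
  [5→9]: (984.8+681.6)/2 × 4 = 3332.8
  Sum = 9593.85 ng/mL·hr
IV tail: 681.6/0.092 = 7408.696; AUC_iv,0→∞ = 9593.85 + 7408.696 = 17002.546 ng/mL·hr
Trapezoidal AUC_0→10.5 (rectal suppository):
  [0→1]: (0.0+260.6)/2 × 1 = 130.3
  [1→1.5]: (260.6+342.4)/2 × 0.5 = 150.75
  [1.5→2.5]: (342.4+441.5)/2 × 1 = 391.95
  [2.5→5.5]: (441.5+480.3)/2 × 3 = 1382.7
  [5.5→6.5]: (480.3+457.9)/2 × 1 = 469.1
  [6.5→10.5]: (457.9+340.4)/2 × 4 = 1596.6
  Sum = 4121.4 ng/mL·hr
rectal suppository tail: 340.4/0.092 = 3700.000; AUC_ev,0→∞ = 4121.4 + 3700.000 = 7821.4 ng/mL·hr
F = (AUC_ev/D_ev)/(AUC_iv/D_iv) = (7821.4/150)/(17002.546/150) = 52.1427/113.35 = 0.4600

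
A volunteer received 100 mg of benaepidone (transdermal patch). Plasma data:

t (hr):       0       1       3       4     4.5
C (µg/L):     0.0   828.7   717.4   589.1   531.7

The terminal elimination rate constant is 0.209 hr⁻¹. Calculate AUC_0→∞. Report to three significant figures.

AUC = 5440 µg/L·hr

Trapezoidal AUC_0→4.5:
  [0→1]: (0.0+828.7)/2 × 1 = 414.35
  [1→3]: (828.7+717.4)/2 × 2 = 1546.1
  [3→4]: (717.4+589.1)/2 × 1 = 653.25
  [4→4.5]: (589.1+531.7)/2 × 0.5 = 280.2
  Sum = 2893.9 µg/L·hr
Extrapolated tail: C_last / k_e = 531.7 / 0.209 = 2544.019
AUC_0→∞ = 2893.9 + 2544.019 = 5437.919 µg/L·hr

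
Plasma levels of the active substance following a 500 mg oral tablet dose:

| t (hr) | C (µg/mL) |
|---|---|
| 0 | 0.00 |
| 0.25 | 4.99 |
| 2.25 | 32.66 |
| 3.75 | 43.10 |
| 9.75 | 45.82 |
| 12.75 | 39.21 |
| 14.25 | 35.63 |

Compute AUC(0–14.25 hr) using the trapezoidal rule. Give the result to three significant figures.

AUC = 546 µg/mL·hr

Trapezoidal AUC_0→14.25:
  [0→0.25]: (0.00+4.99)/2 × 0.25 = 0.62375
  [0.25→2.25]: (4.99+32.66)/2 × 2 = 37.65
  [2.25→3.75]: (32.66+43.10)/2 × 1.5 = 56.82
  [3.75→9.75]: (43.10+45.82)/2 × 6 = 266.76
  [9.75→12.75]: (45.82+39.21)/2 × 3 = 127.545
  [12.75→14.25]: (39.21+35.63)/2 × 1.5 = 56.13
  Sum = 545.52875 µg/mL·hr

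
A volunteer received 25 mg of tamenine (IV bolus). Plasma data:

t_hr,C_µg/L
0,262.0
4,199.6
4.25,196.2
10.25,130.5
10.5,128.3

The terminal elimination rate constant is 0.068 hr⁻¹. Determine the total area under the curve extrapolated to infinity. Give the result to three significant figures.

AUC = 3870 µg/L·hr

Trapezoidal AUC_0→10.5:
  [0→4]: (262.0+199.6)/2 × 4 = 923.2
  [4→4.25]: (199.6+196.2)/2 × 0.25 = 49.475
  [4.25→10.25]: (196.2+130.5)/2 × 6 = 980.1
  [10.25→10.5]: (130.5+128.3)/2 × 0.25 = 32.35
  Sum = 1985.125 µg/L·hr
Extrapolated tail: C_last / k_e = 128.3 / 0.068 = 1886.765
AUC_0→∞ = 1985.125 + 1886.765 = 3871.89 µg/L·hr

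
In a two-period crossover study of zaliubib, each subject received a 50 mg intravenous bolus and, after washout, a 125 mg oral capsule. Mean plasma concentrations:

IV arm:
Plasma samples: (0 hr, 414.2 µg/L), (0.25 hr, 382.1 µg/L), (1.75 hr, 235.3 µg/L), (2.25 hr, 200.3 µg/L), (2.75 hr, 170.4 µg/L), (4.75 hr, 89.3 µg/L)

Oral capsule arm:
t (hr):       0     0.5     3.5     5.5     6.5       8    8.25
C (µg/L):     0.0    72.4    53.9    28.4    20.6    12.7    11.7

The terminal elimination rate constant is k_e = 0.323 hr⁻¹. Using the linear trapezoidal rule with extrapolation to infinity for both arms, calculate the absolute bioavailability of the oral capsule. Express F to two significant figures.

F = 0.12

Trapezoidal AUC_0→4.75 (IV):
  [0→0.25]: (414.2+382.1)/2 × 0.25 = 99.5375
  [0.25→1.75]: (382.1+235.3)/2 × 1.5 = 463.05
  [1.75→2.25]: (235.3+200.3)/2 × 0.5 = 108.9
  [2.25→2.75]: (200.3+170.4)/2 × 0.5 = 92.675
  [2.75→4.75]: (170.4+89.3)/2 × 2 = 259.7
  Sum = 1023.8625 µg/L·hr
IV tail: 89.3/0.323 = 276.471; AUC_iv,0→∞ = 1023.8625 + 276.471 = 1300.3335 µg/L·hr
Trapezoidal AUC_0→8.25 (oral capsule):
  [0→0.5]: (0.0+72.4)/2 × 0.5 = 18.1
  [0.5→3.5]: (72.4+53.9)/2 × 3 = 189.45
  [3.5→5.5]: (53.9+28.4)/2 × 2 = 82.3
  [5.5→6.5]: (28.4+20.6)/2 × 1 = 24.5
  [6.5→8]: (20.6+12.7)/2 × 1.5 = 24.975
  [8→8.25]: (12.7+11.7)/2 × 0.25 = 3.05
  Sum = 342.375 µg/L·hr
oral capsule tail: 11.7/0.323 = 36.223; AUC_ev,0→∞ = 342.375 + 36.223 = 378.598 µg/L·hr
F = (AUC_ev/D_ev)/(AUC_iv/D_iv) = (378.598/125)/(1300.3335/50) = 3.028784/26.00667 = 0.1165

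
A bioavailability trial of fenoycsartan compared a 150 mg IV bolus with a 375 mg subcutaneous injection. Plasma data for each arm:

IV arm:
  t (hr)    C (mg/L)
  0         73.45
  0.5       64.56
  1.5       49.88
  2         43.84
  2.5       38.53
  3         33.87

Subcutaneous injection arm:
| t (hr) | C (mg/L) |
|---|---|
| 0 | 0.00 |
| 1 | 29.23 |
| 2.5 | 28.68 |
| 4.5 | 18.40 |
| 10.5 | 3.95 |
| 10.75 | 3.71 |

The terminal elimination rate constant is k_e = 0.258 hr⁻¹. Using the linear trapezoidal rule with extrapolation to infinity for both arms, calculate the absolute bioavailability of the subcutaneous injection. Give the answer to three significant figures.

Trapezoidal AUC_0→3 (IV):
  [0→0.5]: (73.45+64.56)/2 × 0.5 = 34.5025
  [0.5→1.5]: (64.56+49.88)/2 × 1 = 57.22
  [1.5→2]: (49.88+43.84)/2 × 0.5 = 23.43
  [2→2.5]: (43.84+38.53)/2 × 0.5 = 20.5925
  [2.5→3]: (38.53+33.87)/2 × 0.5 = 18.1
  Sum = 153.845 mg/L·hr
IV tail: 33.87/0.258 = 131.279; AUC_iv,0→∞ = 153.845 + 131.279 = 285.124 mg/L·hr
Trapezoidal AUC_0→10.75 (subcutaneous injection):
  [0→1]: (0.00+29.23)/2 × 1 = 14.615
  [1→2.5]: (29.23+28.68)/2 × 1.5 = 43.4325
  [2.5→4.5]: (28.68+18.40)/2 × 2 = 47.08
  [4.5→10.5]: (18.40+3.95)/2 × 6 = 67.05
  [10.5→10.75]: (3.95+3.71)/2 × 0.25 = 0.9575
  Sum = 173.135 mg/L·hr
subcutaneous injection tail: 3.71/0.258 = 14.380; AUC_ev,0→∞ = 173.135 + 14.380 = 187.515 mg/L·hr
F = (AUC_ev/D_ev)/(AUC_iv/D_iv) = (187.515/375)/(285.124/150) = 0.50004/1.90083 = 0.2631

F = 0.263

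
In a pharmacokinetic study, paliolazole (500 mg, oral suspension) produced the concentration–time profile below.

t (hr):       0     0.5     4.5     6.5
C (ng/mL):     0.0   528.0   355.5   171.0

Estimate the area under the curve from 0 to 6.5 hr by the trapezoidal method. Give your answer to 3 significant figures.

AUC = 2430 ng/mL·hr

Trapezoidal AUC_0→6.5:
  [0→0.5]: (0.0+528.0)/2 × 0.5 = 132.0
  [0.5→4.5]: (528.0+355.5)/2 × 4 = 1767.0
  [4.5→6.5]: (355.5+171.0)/2 × 2 = 526.5
  Sum = 2425.5 ng/mL·hr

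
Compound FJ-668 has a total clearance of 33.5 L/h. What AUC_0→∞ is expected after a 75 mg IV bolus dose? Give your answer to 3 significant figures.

AUC = 2.24 mg/L·h

AUC_0→∞ = Dose_iv / CL
        = 75 / 33.5 = 2.23881 mg/L·h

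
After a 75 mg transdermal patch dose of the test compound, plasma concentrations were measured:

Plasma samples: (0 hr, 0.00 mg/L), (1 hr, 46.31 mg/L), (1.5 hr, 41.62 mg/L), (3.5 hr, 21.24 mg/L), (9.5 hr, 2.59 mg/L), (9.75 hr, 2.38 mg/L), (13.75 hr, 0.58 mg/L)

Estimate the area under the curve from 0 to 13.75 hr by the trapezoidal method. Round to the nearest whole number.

Trapezoidal AUC_0→13.75:
  [0→1]: (0.00+46.31)/2 × 1 = 23.155
  [1→1.5]: (46.31+41.62)/2 × 0.5 = 21.9825
  [1.5→3.5]: (41.62+21.24)/2 × 2 = 62.86
  [3.5→9.5]: (21.24+2.59)/2 × 6 = 71.49
  [9.5→9.75]: (2.59+2.38)/2 × 0.25 = 0.62125
  [9.75→13.75]: (2.38+0.58)/2 × 4 = 5.92
  Sum = 186.02875 mg/L·hr

AUC = 186 mg/L·hr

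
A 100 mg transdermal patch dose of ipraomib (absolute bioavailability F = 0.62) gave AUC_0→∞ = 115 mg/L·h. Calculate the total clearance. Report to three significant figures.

CL = 0.539 L/h

CL = F × Dose / AUC_0→∞
   = 0.62 × 100 / 115 = 0.53913 L/h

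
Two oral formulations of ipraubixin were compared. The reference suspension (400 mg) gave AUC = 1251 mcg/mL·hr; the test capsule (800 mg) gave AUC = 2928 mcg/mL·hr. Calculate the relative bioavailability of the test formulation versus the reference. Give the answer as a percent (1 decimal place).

F_rel = (AUC_test/D_test) / (AUC_ref/D_ref)
      = (2928/800) / (1251/400)
      = 3.66 / 3.1275 = 1.1703 = 117.03%

F_rel = 117.0%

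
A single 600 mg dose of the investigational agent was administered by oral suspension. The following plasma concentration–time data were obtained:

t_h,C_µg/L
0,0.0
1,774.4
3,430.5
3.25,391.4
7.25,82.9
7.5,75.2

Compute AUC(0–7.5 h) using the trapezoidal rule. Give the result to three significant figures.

Trapezoidal AUC_0→7.5:
  [0→1]: (0.0+774.4)/2 × 1 = 387.2
  [1→3]: (774.4+430.5)/2 × 2 = 1204.9
  [3→3.25]: (430.5+391.4)/2 × 0.25 = 102.7375
  [3.25→7.25]: (391.4+82.9)/2 × 4 = 948.6
  [7.25→7.5]: (82.9+75.2)/2 × 0.25 = 19.7625
  Sum = 2663.2 µg/L·h

AUC = 2660 µg/L·h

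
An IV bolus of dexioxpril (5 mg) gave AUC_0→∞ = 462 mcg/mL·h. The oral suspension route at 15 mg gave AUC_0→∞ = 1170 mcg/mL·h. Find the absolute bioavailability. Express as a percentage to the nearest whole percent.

F = (AUC_ev / D_ev) / (AUC_iv / D_iv)
  = (1170/15) / (462/5)
  = 78 / 92.4 = 0.8442
  = 84.42%

F = 84%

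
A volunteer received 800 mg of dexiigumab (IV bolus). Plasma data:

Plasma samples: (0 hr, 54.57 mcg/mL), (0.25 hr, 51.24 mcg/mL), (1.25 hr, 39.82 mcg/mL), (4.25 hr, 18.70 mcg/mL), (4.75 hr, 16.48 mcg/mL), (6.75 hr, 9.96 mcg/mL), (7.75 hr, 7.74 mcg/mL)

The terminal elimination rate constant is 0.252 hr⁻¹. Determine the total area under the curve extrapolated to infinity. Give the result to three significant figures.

Trapezoidal AUC_0→7.75:
  [0→0.25]: (54.57+51.24)/2 × 0.25 = 13.22625
  [0.25→1.25]: (51.24+39.82)/2 × 1 = 45.53
  [1.25→4.25]: (39.82+18.70)/2 × 3 = 87.78
  [4.25→4.75]: (18.70+16.48)/2 × 0.5 = 8.795
  [4.75→6.75]: (16.48+9.96)/2 × 2 = 26.44
  [6.75→7.75]: (9.96+7.74)/2 × 1 = 8.85
  Sum = 190.62125 mcg/mL·hr
Extrapolated tail: C_last / k_e = 7.74 / 0.252 = 30.714
AUC_0→∞ = 190.62125 + 30.714 = 221.33525 mcg/mL·hr

AUC = 221 mcg/mL·hr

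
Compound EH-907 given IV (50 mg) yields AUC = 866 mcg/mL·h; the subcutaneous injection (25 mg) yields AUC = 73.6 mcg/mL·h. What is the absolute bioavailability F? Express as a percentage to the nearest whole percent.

F = 17%

F = (AUC_ev / D_ev) / (AUC_iv / D_iv)
  = (73.6/25) / (866/50)
  = 2.944 / 17.32 = 0.1700
  = 17.00%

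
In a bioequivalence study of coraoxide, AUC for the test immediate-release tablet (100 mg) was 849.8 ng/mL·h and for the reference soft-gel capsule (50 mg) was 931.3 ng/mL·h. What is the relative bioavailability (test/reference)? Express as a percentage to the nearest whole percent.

F_rel = 46%

F_rel = (AUC_test/D_test) / (AUC_ref/D_ref)
      = (849.8/100) / (931.3/50)
      = 8.498 / 18.626 = 0.4562 = 45.62%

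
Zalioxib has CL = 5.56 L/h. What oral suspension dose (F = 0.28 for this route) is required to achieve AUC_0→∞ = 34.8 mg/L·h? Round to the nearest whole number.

Dose = 691 mg

Dose = CL × AUC_0→∞ / F
     = 5.56 × 34.8 / 0.28 = 691.029 mg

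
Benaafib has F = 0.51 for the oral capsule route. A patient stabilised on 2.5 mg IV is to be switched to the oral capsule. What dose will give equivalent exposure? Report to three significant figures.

D_oral = 4.90 mg

For equal systemic exposure: F × D_ev = D_iv
D_ev = D_iv / F = 2.5 / 0.51 = 4.90196 mg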